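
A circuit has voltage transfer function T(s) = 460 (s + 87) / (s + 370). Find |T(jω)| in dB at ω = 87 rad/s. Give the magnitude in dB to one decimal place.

|j87 + 87| = √(87² + 87²) = 123
|j87 + 370| = √(87² + 370²) = 380.1
|T(j87)| = 460 × 123 / 380.1 = 148.9
20 log₁₀(148.9) = 43.46 dB

43.5 dB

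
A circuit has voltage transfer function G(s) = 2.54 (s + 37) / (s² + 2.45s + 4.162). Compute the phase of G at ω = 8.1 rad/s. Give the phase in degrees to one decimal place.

-149.8°

∠(j8.1 + 37) = arctan(8.1/37) = 12.35°
∠[(j8.1)² + 2.45(j8.1) + 4.162] = ∠[-61.448 + j19.845] = 162.10°
∠G(j8.1) = 12.35° − 162.10° = -149.75°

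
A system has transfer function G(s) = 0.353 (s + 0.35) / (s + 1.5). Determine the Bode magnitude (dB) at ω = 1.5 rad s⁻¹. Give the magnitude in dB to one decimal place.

|j1.5 + 0.35| = √(1.5² + 0.35²) = 1.54
|j1.5 + 1.5| = √(1.5² + 1.5²) = 2.121
|G(j1.5)| = 0.353 × 1.54 / 2.121 = 0.25631
20 log₁₀(0.25631) = -11.82 dB

-11.8 dB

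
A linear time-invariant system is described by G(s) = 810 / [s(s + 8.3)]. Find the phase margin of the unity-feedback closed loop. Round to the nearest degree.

17 deg

Gain crossover: |G(jω)| = 1 at ω ≈ 27.9 rad/sec.
∠G(j27.9) = −90° − arctan(27.9/8.3) ≈ -163.41°
PM = 180° + (-163.41°) = 16.59°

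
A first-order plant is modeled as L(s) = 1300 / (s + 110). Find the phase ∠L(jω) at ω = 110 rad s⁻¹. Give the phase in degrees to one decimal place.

-45.0 deg

∠(j110 + 110) = arctan(110/110) = 45.00°
∠L(j110) = −45.00° = -45.00°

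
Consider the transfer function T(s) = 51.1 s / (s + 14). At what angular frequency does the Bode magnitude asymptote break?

14 rad/s

The single real pole at s = −14 gives a corner at ω = 14 rad/s.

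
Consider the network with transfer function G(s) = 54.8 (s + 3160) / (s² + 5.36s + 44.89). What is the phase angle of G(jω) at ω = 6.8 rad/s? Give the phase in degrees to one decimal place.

∠(j6.8 + 3160) = arctan(6.8/3160) = 0.12°
∠[(j6.8)² + 5.36(j6.8) + 44.89] = ∠[-1.35 + j36.448] = 92.12°
∠G(j6.8) = 0.12° − 92.12° = -92.00°

-92.0°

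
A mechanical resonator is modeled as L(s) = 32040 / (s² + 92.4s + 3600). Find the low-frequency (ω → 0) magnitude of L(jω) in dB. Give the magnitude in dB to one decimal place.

L(0) = 32040 / 3600 = 8.9
20 log₁₀(8.9) = 18.99 dB

19.0 dB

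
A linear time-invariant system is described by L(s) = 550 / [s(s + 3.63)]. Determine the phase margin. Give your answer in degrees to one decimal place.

Gain crossover: |L(jω)| = 1 at ω ≈ 23.3 rad/s.
∠L(j23.3) = −90° − arctan(23.3/3.63) ≈ -171.15°
PM = 180° + (-171.15°) = 8.85°

8.9 deg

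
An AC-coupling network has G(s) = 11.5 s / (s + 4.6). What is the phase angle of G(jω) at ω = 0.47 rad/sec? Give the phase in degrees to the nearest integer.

84°

∠(j0.47) = 90.00°
∠(j0.47 + 4.6) = arctan(0.47/4.6) = 5.83°
∠G(j0.47) = 90.00° − 5.83° = 84.17°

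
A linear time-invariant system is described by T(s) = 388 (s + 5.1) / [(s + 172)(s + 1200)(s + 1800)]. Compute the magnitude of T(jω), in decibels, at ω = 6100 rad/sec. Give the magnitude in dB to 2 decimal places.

-100.17 dB

|j6100 + 5.1| = √(6100² + 5.1²) = 6100
|j6100 + 172| = √(6100² + 172²) = 6102
|j6100 + 1200| = √(6100² + 1200²) = 6217
|j6100 + 1800| = √(6100² + 1800²) = 6360
|T(j6100)| = 388 × 6100 / (6102 × 6217 × 6360) = 9.809e-06
20 log₁₀(9.809e-06) = -100.167 dB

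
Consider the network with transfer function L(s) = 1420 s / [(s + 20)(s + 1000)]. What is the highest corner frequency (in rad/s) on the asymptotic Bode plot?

Break frequencies occur at each pole and zero magnitude: 20 rad/s, 1000 rad/s.
The highest is 1000 rad/s.

1000 rad/s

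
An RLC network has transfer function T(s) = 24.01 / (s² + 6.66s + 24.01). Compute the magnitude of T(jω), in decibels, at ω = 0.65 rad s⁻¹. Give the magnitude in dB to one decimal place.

0.0 dB

|(j0.65)² + 6.66(j0.65) + 24.01| = |23.588 + j4.329| = 23.98
|T(j0.65)| = 24.01 / 23.98 = 1.0012
20 log₁₀(1.0012) = 0.01 dB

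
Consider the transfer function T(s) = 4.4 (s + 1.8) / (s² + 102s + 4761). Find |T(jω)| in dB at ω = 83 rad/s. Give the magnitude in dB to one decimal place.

|j83 + 1.8| = √(83² + 1.8²) = 83.02
|(j83)² + 102(j83) + 4761| = |-2128 + j8466| = 8729
|T(j83)| = 4.4 × 83.02 / 8729 = 0.041846
20 log₁₀(0.041846) = -27.57 dB

-27.6 dB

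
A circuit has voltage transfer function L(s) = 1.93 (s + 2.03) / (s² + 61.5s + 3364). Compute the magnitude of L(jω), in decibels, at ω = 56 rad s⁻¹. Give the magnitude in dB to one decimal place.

|j56 + 2.03| = √(56² + 2.03²) = 56.04
|(j56)² + 61.5(j56) + 3364| = |228 + j3444| = 3452
|L(j56)| = 1.93 × 56.04 / 3452 = 0.031334
20 log₁₀(0.031334) = -30.08 dB

-30.1 dB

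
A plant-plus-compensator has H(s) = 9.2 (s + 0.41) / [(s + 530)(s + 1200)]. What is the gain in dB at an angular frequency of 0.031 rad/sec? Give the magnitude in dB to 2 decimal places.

-104.51 dB

|j0.031 + 0.41| = √(0.031² + 0.41²) = 0.4112
|j0.031 + 530| = √(0.031² + 530²) = 530
|j0.031 + 1200| = √(0.031² + 1200²) = 1200
|H(j0.031)| = 9.2 × 0.4112 / (530 × 1200) = 5.9477e-06
20 log₁₀(5.9477e-06) = -104.513 dB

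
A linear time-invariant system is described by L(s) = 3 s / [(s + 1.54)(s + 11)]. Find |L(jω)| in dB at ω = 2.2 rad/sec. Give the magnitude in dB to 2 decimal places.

|j2.2| = 2.2
|j2.2 + 1.54| = √(2.2² + 1.54²) = 2.685
|j2.2 + 11| = √(2.2² + 11²) = 11.22
|L(j2.2)| = 3 × 2.2 / (2.685 × 11.22) = 0.21909
20 log₁₀(0.21909) = -13.188 dB

-13.19 dB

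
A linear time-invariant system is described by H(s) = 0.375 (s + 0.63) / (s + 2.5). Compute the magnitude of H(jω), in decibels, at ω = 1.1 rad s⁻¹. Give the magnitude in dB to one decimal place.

-15.2 dB

|j1.1 + 0.63| = √(1.1² + 0.63²) = 1.268
|j1.1 + 2.5| = √(1.1² + 2.5²) = 2.731
|H(j1.1)| = 0.375 × 1.268 / 2.731 = 0.17404
20 log₁₀(0.17404) = -15.19 dB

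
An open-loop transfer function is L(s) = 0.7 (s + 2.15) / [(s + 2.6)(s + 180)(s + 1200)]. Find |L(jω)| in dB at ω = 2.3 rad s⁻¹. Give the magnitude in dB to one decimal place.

|j2.3 + 2.15| = √(2.3² + 2.15²) = 3.148
|j2.3 + 2.6| = √(2.3² + 2.6²) = 3.471
|j2.3 + 180| = √(2.3² + 180²) = 180
|j2.3 + 1200| = √(2.3² + 1200²) = 1200
|L(j2.3)| = 0.7 × 3.148 / (3.471 × 180 × 1200) = 2.939e-06
20 log₁₀(2.939e-06) = -110.64 dB

-110.6 dB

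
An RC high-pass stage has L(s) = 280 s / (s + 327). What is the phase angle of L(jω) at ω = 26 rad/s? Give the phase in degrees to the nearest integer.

85°

∠(j26) = 90.00°
∠(j26 + 327) = arctan(26/327) = 4.55°
∠L(j26) = 90.00° − 4.55° = 85.45°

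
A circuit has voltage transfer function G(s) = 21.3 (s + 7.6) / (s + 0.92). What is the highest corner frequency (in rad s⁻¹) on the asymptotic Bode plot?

7.6 rad s⁻¹

Break frequencies occur at each pole and zero magnitude: 0.92 rad s⁻¹, 7.6 rad s⁻¹.
The highest is 7.6 rad s⁻¹.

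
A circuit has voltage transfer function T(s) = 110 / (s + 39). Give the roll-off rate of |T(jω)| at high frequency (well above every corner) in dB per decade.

With 0 zeros and 1 pole, the high-frequency asymptotic slope is 20 × (0 − 1) = -20 dB/decade.

-20 dB/decade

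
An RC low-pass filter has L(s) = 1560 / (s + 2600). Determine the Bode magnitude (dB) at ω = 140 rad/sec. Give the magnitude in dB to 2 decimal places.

|j140 + 2600| = √(140² + 2600²) = 2604
|L(j140)| = 1560 / 2604 = 0.59913
20 log₁₀(0.59913) = -4.450 dB

-4.45 dB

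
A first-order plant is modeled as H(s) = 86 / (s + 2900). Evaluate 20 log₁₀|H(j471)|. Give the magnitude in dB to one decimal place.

|j471 + 2900| = √(471² + 2900²) = 2938
|H(j471)| = 86 / 2938 = 0.029272
20 log₁₀(0.029272) = -30.67 dB

-30.7 dB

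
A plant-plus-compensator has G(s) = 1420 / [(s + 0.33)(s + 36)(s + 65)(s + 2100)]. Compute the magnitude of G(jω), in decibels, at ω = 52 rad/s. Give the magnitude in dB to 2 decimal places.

-112.15 dB

|j52 + 0.33| = √(52² + 0.33²) = 52
|j52 + 36| = √(52² + 36²) = 63.25
|j52 + 65| = √(52² + 65²) = 83.24
|j52 + 2100| = √(52² + 2100²) = 2101
|G(j52)| = 1420 / (52 × 63.25 × 83.24 × 2101) = 2.4692e-06
20 log₁₀(2.4692e-06) = -112.149 dB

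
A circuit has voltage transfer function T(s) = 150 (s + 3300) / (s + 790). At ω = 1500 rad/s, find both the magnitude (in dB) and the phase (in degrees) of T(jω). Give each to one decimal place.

|T| = 50.1 dB, ∠T = -37.8°

|j1500 + 3300| = √(1500² + 3300²) = 3625
|j1500 + 790| = √(1500² + 790²) = 1695
|T(j1500)| = 150 × 3625 / 1695 = 320.73
20 log₁₀(320.73) = 50.12 dB
∠(j1500 + 3300) = arctan(1500/3300) = 24.44°
∠(j1500 + 790) = arctan(1500/790) = 62.23°
∠T(j1500) = 24.44° − 62.23° = -37.78°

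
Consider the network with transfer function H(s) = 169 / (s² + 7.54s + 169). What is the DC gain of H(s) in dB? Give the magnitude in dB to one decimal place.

0.0 dB

H(0) = 169 / 169 = 1
20 log₁₀(1) = 0.00 dB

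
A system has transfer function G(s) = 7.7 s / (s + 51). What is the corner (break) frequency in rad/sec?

The single real pole at s = −51 gives a corner at ω = 51 rad/sec.

51 rad/sec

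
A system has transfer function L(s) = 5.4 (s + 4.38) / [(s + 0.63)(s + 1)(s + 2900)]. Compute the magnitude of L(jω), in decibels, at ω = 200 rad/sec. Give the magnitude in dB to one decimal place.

-100.6 dB

|j200 + 4.38| = √(200² + 4.38²) = 200
|j200 + 0.63| = √(200² + 0.63²) = 200
|j200 + 1| = √(200² + 1²) = 200
|j200 + 2900| = √(200² + 2900²) = 2907
|L(j200)| = 5.4 × 200 / (200 × 200 × 2907) = 9.2903e-06
20 log₁₀(9.2903e-06) = -100.64 dB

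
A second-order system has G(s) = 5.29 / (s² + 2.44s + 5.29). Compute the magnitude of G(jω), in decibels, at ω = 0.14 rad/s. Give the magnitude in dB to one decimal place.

0.0 dB

|(j0.14)² + 2.44(j0.14) + 5.29| = |5.2704 + j0.3416| = 5.281
|G(j0.14)| = 5.29 / 5.281 = 1.0016
20 log₁₀(1.0016) = 0.01 dB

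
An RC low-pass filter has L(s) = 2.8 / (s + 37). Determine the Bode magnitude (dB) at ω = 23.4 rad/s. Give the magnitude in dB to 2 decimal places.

-23.88 dB

|j23.4 + 37| = √(23.4² + 37²) = 43.78
|L(j23.4)| = 2.8 / 43.78 = 0.063958
20 log₁₀(0.063958) = -23.882 dB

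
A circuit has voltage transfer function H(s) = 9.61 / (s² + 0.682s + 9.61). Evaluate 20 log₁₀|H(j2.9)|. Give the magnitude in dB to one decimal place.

|(j2.9)² + 0.682(j2.9) + 9.61| = |1.2 + j1.9778| = 2.313
|H(j2.9)| = 9.61 / 2.313 = 4.1541
20 log₁₀(4.1541) = 12.37 dB

12.4 dB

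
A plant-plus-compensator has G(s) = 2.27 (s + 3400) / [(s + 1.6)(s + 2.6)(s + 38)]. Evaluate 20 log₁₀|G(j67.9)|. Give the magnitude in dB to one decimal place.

-33.4 dB

|j67.9 + 3400| = √(67.9² + 3400²) = 3401
|j67.9 + 1.6| = √(67.9² + 1.6²) = 67.92
|j67.9 + 2.6| = √(67.9² + 2.6²) = 67.95
|j67.9 + 38| = √(67.9² + 38²) = 77.81
|G(j67.9)| = 2.27 × 3401 / (67.92 × 67.95 × 77.81) = 0.021497
20 log₁₀(0.021497) = -33.35 dB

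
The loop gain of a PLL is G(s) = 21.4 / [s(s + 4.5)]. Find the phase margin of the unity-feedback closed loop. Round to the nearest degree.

51°

Gain crossover: |G(jω)| = 1 at ω ≈ 3.68 rad s⁻¹.
∠G(j3.68) = −90° − arctan(3.68/4.5) ≈ -129.28°
PM = 180° + (-129.28°) = 50.72°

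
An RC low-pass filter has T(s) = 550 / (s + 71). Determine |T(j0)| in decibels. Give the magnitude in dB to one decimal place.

T(0) = 550 / 71 = 7.7465
20 log₁₀(7.7465) = 17.78 dB

17.8 dB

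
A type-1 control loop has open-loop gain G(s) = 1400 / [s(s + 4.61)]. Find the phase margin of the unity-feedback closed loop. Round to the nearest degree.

Gain crossover: |G(jω)| = 1 at ω ≈ 37.3 rad/sec.
∠G(j37.3) = −90° − arctan(37.3/4.61) ≈ -172.95°
PM = 180° + (-172.95°) = 7.05°

7°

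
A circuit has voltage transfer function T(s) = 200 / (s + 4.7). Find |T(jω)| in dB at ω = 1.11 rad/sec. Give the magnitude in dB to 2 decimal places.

|j1.11 + 4.7| = √(1.11² + 4.7²) = 4.829
|T(j1.11)| = 200 / 4.829 = 41.414
20 log₁₀(41.414) = 32.343 dB

32.34 dB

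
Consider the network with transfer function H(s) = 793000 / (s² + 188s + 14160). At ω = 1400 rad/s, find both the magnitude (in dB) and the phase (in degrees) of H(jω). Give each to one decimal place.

|(j1400)² + 188(j1400) + 14160| = |-1.9458e+06 + j2.632e+05| = 1.964e+06
|H(j1400)| = 793000 / 1.964e+06 = 0.40386
20 log₁₀(0.40386) = -7.88 dB
∠[(j1400)² + 188(j1400) + 14160] = ∠[-1.9458e+06 + j2.632e+05] = 172.30°
∠H(j1400) = −172.30° = -172.30°

|H| = -7.9 dB, ∠H = -172.3°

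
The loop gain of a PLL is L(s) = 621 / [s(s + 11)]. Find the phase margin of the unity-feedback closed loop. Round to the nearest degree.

25°

Gain crossover: |L(jω)| = 1 at ω ≈ 23.7 rad/s.
∠L(j23.7) = −90° − arctan(23.7/11) ≈ -155.14°
PM = 180° + (-155.14°) = 24.86°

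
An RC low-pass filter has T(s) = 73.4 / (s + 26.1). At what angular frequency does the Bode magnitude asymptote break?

The single real pole at s = −26.1 gives a corner at ω = 26.1 rad s⁻¹.

26.1 rad s⁻¹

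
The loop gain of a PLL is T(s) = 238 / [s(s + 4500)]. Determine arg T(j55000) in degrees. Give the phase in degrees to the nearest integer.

-175°

∠(j55000 + 4500) = arctan(55000/4500) = 85.32°
∠(j55000) = 90.00°
∠T(j55000) = − (85.32° + 90.00°) = -175.32°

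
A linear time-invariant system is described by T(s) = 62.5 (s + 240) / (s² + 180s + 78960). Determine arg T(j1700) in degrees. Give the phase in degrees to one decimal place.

∠(j1700 + 240) = arctan(1700/240) = 81.96°
∠[(j1700)² + 180(j1700) + 78960] = ∠[-2.811e+06 + j3.06e+05] = 173.79°
∠T(j1700) = 81.96° − 173.79° = -91.82°

-91.8°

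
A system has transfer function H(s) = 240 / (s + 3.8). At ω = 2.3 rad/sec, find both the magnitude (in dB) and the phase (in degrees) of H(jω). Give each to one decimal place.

|H| = 34.7 dB, ∠H = -31.2°

|j2.3 + 3.8| = √(2.3² + 3.8²) = 4.442
|H(j2.3)| = 240 / 4.442 = 54.032
20 log₁₀(54.032) = 34.65 dB
∠(j2.3 + 3.8) = arctan(2.3/3.8) = 31.18°
∠H(j2.3) = −31.18° = -31.18°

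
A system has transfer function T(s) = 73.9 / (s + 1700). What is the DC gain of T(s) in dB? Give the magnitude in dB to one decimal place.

-27.2 dB

T(0) = 73.9 / 1700 = 0.043471
20 log₁₀(0.043471) = -27.24 dB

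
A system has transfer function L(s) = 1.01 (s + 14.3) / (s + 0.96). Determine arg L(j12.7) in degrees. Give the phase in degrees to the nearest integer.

-44°

∠(j12.7 + 14.3) = arctan(12.7/14.3) = 41.61°
∠(j12.7 + 0.96) = arctan(12.7/0.96) = 85.68°
∠L(j12.7) = 41.61° − 85.68° = -44.07°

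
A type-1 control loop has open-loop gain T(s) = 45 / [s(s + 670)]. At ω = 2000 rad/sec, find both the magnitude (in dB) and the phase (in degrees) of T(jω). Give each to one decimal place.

|j2000 + 670| = √(2000² + 670²) = 2109
|j2000| = 2000
|T(j2000)| = 45 / (2109 × 2000) = 1.0667e-05
20 log₁₀(1.0667e-05) = -99.44 dB
∠(j2000 + 670) = arctan(2000/670) = 71.48°
∠(j2000) = 90.00°
∠T(j2000) = − (71.48° + 90.00°) = -161.48°

|T| = -99.4 dB, ∠T = -161.5 deg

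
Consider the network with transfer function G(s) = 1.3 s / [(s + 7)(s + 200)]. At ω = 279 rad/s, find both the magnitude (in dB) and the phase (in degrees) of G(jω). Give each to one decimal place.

|G| = -48.4 dB, ∠G = -52.9°

|j279| = 279
|j279 + 7| = √(279² + 7²) = 279.1
|j279 + 200| = √(279² + 200²) = 343.3
|G(j279)| = 1.3 × 279 / (279.1 × 343.3) = 0.0037858
20 log₁₀(0.0037858) = -48.44 dB
∠(j279) = 90.00°
∠(j279 + 7) = arctan(279/7) = 88.56°
∠(j279 + 200) = arctan(279/200) = 54.37°
∠G(j279) = 90.00° − (88.56° + 54.37°) = -52.93°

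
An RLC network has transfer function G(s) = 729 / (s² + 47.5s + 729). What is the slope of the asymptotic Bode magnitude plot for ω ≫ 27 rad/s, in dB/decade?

-40 dB/decade

With 0 zeros and 2 poles, the high-frequency asymptotic slope is 20 × (0 − 2) = -40 dB/decade.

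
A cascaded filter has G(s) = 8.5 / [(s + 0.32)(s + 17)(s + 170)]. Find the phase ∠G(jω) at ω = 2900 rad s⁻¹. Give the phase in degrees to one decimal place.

∠(j2900 + 0.32) = arctan(2900/0.32) = 89.99°
∠(j2900 + 17) = arctan(2900/17) = 89.66°
∠(j2900 + 170) = arctan(2900/170) = 86.65°
∠G(j2900) = − (89.99° + 89.66° + 86.65°) = -266.30°

-266.3°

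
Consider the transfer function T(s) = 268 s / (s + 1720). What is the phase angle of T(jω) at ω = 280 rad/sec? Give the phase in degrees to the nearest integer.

∠(j280) = 90.00°
∠(j280 + 1720) = arctan(280/1720) = 9.25°
∠T(j280) = 90.00° − 9.25° = 80.75°

81°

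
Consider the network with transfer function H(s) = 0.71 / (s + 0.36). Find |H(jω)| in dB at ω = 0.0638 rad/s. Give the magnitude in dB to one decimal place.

|j0.0638 + 0.36| = √(0.0638² + 0.36²) = 0.3656
|H(j0.0638)| = 0.71 / 0.3656 = 1.942
20 log₁₀(1.942) = 5.76 dB

5.8 dB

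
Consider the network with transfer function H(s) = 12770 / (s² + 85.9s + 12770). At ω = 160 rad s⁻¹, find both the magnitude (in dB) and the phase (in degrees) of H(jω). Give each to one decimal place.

|H| = -3.4 dB, ∠H = -133.0°

|(j160)² + 85.9(j160) + 12770| = |-12830 + j13744| = 1.88e+04
|H(j160)| = 12770 / 1.88e+04 = 0.67919
20 log₁₀(0.67919) = -3.36 dB
∠[(j160)² + 85.9(j160) + 12770] = ∠[-12830 + j13744] = 133.03°
∠H(j160) = −133.03° = -133.03°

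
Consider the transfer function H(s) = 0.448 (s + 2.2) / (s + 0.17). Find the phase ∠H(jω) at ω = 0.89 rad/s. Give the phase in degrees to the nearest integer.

-57°

∠(j0.89 + 2.2) = arctan(0.89/2.2) = 22.03°
∠(j0.89 + 0.17) = arctan(0.89/0.17) = 79.19°
∠H(j0.89) = 22.03° − 79.19° = -57.16°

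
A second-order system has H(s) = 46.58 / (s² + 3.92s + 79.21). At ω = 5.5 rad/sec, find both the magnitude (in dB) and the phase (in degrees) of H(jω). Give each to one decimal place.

|H| = -1.2 dB, ∠H = -23.8°

|(j5.5)² + 3.92(j5.5) + 79.21| = |48.96 + j21.56| = 53.5
|H(j5.5)| = 46.58 / 53.5 = 0.87071
20 log₁₀(0.87071) = -1.20 dB
∠[(j5.5)² + 3.92(j5.5) + 79.21] = ∠[48.96 + j21.56] = 23.77°
∠H(j5.5) = −23.77° = -23.77°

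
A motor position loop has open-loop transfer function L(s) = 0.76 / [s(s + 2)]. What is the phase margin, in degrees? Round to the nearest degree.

79°

Gain crossover: |L(jω)| = 1 at ω ≈ 0.374 rad/sec.
∠L(j0.374) = −90° − arctan(0.374/2) ≈ -100.58°
PM = 180° + (-100.58°) = 79.42°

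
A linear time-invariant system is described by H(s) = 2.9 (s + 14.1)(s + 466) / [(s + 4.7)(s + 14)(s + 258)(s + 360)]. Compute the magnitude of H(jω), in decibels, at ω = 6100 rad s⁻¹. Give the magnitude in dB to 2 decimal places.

-142.16 dB

|j6100 + 14.1| = √(6100² + 14.1²) = 6100
|j6100 + 466| = √(6100² + 466²) = 6118
|j6100 + 4.7| = √(6100² + 4.7²) = 6100
|j6100 + 14| = √(6100² + 14²) = 6100
|j6100 + 258| = √(6100² + 258²) = 6105
|j6100 + 360| = √(6100² + 360²) = 6111
|H(j6100)| = 2.9 × 6100 × 6118 / (6100 × 6100 × 6105 × 6111) = 7.7958e-08
20 log₁₀(7.7958e-08) = -142.163 dB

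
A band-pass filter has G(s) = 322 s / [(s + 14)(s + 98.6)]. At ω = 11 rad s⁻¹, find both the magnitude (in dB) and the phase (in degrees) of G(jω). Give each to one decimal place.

|G| = 6.0 dB, ∠G = 45.5°

|j11| = 11
|j11 + 14| = √(11² + 14²) = 17.8
|j11 + 98.6| = √(11² + 98.6²) = 99.21
|G(j11)| = 322 × 11 / (17.8 × 99.21) = 2.0052
20 log₁₀(2.0052) = 6.04 dB
∠(j11) = 90.00°
∠(j11 + 14) = arctan(11/14) = 38.16°
∠(j11 + 98.6) = arctan(11/98.6) = 6.37°
∠G(j11) = 90.00° − (38.16° + 6.37°) = 45.48°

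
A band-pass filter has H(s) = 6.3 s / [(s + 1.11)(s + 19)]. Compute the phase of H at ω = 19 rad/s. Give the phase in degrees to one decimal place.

-41.7°

∠(j19) = 90.00°
∠(j19 + 1.11) = arctan(19/1.11) = 86.66°
∠(j19 + 19) = arctan(19/19) = 45.00°
∠H(j19) = 90.00° − (86.66° + 45.00°) = -41.66°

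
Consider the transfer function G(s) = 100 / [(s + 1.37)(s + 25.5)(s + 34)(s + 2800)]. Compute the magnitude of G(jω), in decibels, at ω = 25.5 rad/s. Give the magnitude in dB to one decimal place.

-120.8 dB

|j25.5 + 1.37| = √(25.5² + 1.37²) = 25.54
|j25.5 + 25.5| = √(25.5² + 25.5²) = 36.06
|j25.5 + 34| = √(25.5² + 34²) = 42.5
|j25.5 + 2800| = √(25.5² + 2800²) = 2800
|G(j25.5)| = 100 / (25.54 × 36.06 × 42.5 × 2800) = 9.1246e-07
20 log₁₀(9.1246e-07) = -120.80 dB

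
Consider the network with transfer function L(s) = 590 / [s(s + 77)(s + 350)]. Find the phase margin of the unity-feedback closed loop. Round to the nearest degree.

Gain crossover: |L(jω)| = 1 at ω ≈ 0.0219 rad/s.
∠L(j0.0219) = −90° − arctan(0.0219/77) − arctan(0.0219/350) ≈ -90.02°
PM = 180° + (-90.02°) = 89.98°

90°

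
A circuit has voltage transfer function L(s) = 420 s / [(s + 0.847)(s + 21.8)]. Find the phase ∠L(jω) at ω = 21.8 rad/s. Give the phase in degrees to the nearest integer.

∠(j21.8) = 90.00°
∠(j21.8 + 0.847) = arctan(21.8/0.847) = 87.77°
∠(j21.8 + 21.8) = arctan(21.8/21.8) = 45.00°
∠L(j21.8) = 90.00° − (87.77° + 45.00°) = -42.77°

-43°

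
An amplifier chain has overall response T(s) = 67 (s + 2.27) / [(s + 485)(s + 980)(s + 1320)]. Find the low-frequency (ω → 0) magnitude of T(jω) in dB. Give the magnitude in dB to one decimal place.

T(0) = 67 × 2.27 / (485 × 980 × 1320) = 2.4241e-07
20 log₁₀(2.4241e-07) = -132.31 dB

-132.3 dB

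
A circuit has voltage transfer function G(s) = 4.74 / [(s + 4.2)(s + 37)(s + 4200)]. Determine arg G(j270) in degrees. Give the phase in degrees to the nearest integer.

-175°

∠(j270 + 4.2) = arctan(270/4.2) = 89.11°
∠(j270 + 37) = arctan(270/37) = 82.20°
∠(j270 + 4200) = arctan(270/4200) = 3.68°
∠G(j270) = − (89.11° + 82.20° + 3.68°) = -174.98°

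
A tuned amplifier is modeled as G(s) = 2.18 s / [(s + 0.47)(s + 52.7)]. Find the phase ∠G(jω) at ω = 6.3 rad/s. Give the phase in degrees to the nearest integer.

∠(j6.3) = 90.00°
∠(j6.3 + 0.47) = arctan(6.3/0.47) = 85.73°
∠(j6.3 + 52.7) = arctan(6.3/52.7) = 6.82°
∠G(j6.3) = 90.00° − (85.73° + 6.82°) = -2.55°

-3°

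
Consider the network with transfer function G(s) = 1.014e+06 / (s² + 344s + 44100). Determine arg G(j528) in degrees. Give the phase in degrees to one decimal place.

-142.3°

∠[(j528)² + 344(j528) + 44100] = ∠[-2.3468e+05 + j1.8163e+05] = 142.26°
∠G(j528) = −142.26° = -142.26°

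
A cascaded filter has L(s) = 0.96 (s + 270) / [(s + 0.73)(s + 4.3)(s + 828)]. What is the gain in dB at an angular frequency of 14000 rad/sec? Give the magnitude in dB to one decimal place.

-166.2 dB

|j14000 + 270| = √(14000² + 270²) = 1.4e+04
|j14000 + 0.73| = √(14000² + 0.73²) = 1.4e+04
|j14000 + 4.3| = √(14000² + 4.3²) = 1.4e+04
|j14000 + 828| = √(14000² + 828²) = 1.402e+04
|L(j14000)| = 0.96 × 1.4e+04 / (1.4e+04 × 1.4e+04 × 1.402e+04) = 4.8903e-09
20 log₁₀(4.8903e-09) = -166.21 dB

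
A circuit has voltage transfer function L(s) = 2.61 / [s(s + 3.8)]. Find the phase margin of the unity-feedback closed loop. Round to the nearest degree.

Gain crossover: |L(jω)| = 1 at ω ≈ 0.676 rad/s.
∠L(j0.676) = −90° − arctan(0.676/3.8) ≈ -100.09°
PM = 180° + (-100.09°) = 79.91°

80°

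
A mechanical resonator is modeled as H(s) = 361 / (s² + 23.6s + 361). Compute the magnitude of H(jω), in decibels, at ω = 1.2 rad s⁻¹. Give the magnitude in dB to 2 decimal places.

|(j1.2)² + 23.6(j1.2) + 361| = |359.56 + j28.32| = 360.7
|H(j1.2)| = 361 / 360.7 = 1.0009
20 log₁₀(1.0009) = 0.008 dB

0.01 dB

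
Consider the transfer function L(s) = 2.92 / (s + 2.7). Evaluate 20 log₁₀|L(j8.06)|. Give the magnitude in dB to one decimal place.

-9.3 dB

|j8.06 + 2.7| = √(8.06² + 2.7²) = 8.5
|L(j8.06)| = 2.92 / 8.5 = 0.34352
20 log₁₀(0.34352) = -9.28 dB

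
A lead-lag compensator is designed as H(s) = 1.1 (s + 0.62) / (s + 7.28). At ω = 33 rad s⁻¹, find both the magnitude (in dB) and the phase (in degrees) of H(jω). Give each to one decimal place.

|j33 + 0.62| = √(33² + 0.62²) = 33.01
|j33 + 7.28| = √(33² + 7.28²) = 33.79
|H(j33)| = 1.1 × 33.01 / 33.79 = 1.0744
20 log₁₀(1.0744) = 0.62 dB
∠(j33 + 0.62) = arctan(33/0.62) = 88.92°
∠(j33 + 7.28) = arctan(33/7.28) = 77.56°
∠H(j33) = 88.92° − 77.56° = 11.36°

|H| = 0.6 dB, ∠H = 11.4°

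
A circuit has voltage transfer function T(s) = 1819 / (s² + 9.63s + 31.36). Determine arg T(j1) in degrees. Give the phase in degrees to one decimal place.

-17.6°

∠[(j1)² + 9.63(j1) + 31.36] = ∠[30.36 + j9.63] = 17.60°
∠T(j1) = −17.60° = -17.60°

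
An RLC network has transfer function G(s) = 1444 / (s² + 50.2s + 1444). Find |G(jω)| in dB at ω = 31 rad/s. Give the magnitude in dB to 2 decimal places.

|(j31)² + 50.2(j31) + 1444| = |483 + j1556.2| = 1629
|G(j31)| = 1444 / 1629 = 0.8862
20 log₁₀(0.8862) = -1.049 dB

-1.05 dB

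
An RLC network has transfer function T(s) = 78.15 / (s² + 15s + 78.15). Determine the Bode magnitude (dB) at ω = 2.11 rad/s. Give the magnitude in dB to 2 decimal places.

|(j2.11)² + 15(j2.11) + 78.15| = |73.698 + j31.65| = 80.21
|T(j2.11)| = 78.15 / 80.21 = 0.97436
20 log₁₀(0.97436) = -0.226 dB

-0.23 dB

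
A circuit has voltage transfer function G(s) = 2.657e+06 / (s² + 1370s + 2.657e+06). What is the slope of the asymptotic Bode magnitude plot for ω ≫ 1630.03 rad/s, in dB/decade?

With 0 zeros and 2 poles, the high-frequency asymptotic slope is 20 × (0 − 2) = -40 dB/decade.

-40 dB/decade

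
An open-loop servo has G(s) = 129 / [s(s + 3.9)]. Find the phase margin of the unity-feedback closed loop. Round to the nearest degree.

Gain crossover: |G(jω)| = 1 at ω ≈ 11 rad/sec.
∠G(j11) = −90° − arctan(11/3.9) ≈ -160.52°
PM = 180° + (-160.52°) = 19.48°

19 deg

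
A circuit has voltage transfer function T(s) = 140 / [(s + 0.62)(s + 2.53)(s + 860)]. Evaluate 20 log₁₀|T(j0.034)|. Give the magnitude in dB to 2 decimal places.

|j0.034 + 0.62| = √(0.034² + 0.62²) = 0.6209
|j0.034 + 2.53| = √(0.034² + 2.53²) = 2.53
|j0.034 + 860| = √(0.034² + 860²) = 860
|T(j0.034)| = 140 / (0.6209 × 2.53 × 860) = 0.10362
20 log₁₀(0.10362) = -19.691 dB

-19.69 dB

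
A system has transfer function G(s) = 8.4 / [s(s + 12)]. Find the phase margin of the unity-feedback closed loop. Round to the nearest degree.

Gain crossover: |G(jω)| = 1 at ω ≈ 0.699 rad/s.
∠G(j0.699) = −90° − arctan(0.699/12) ≈ -93.33°
PM = 180° + (-93.33°) = 86.67°

87°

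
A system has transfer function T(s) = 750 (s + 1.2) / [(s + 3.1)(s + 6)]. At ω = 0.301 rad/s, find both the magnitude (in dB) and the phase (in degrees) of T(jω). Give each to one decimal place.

|j0.301 + 1.2| = √(0.301² + 1.2²) = 1.237
|j0.301 + 3.1| = √(0.301² + 3.1²) = 3.115
|j0.301 + 6| = √(0.301² + 6²) = 6.008
|T(j0.301)| = 750 × 1.237 / (3.115 × 6.008) = 49.59
20 log₁₀(49.59) = 33.91 dB
∠(j0.301 + 1.2) = arctan(0.301/1.2) = 14.08°
∠(j0.301 + 3.1) = arctan(0.301/3.1) = 5.55°
∠(j0.301 + 6) = arctan(0.301/6) = 2.87°
∠T(j0.301) = 14.08° − (5.55° + 2.87°) = 5.66°

|T| = 33.9 dB, ∠T = 5.7°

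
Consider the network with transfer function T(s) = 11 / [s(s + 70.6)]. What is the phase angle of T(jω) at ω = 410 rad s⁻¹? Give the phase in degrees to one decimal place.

∠(j410 + 70.6) = arctan(410/70.6) = 80.23°
∠(j410) = 90.00°
∠T(j410) = − (80.23° + 90.00°) = -170.23°

-170.2 deg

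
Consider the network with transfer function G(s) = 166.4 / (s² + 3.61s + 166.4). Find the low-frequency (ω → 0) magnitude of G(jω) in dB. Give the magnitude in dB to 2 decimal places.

G(0) = 166.4 / 166.4 = 1
20 log₁₀(1) = 0.000 dB

0.00 dB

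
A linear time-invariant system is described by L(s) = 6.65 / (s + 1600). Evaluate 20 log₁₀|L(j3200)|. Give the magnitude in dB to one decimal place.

|j3200 + 1600| = √(3200² + 1600²) = 3578
|L(j3200)| = 6.65 / 3578 = 0.0018587
20 log₁₀(0.0018587) = -54.62 dB

-54.6 dB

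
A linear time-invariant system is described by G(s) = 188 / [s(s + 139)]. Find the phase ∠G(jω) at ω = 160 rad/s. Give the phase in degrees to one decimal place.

∠(j160 + 139) = arctan(160/139) = 49.02°
∠(j160) = 90.00°
∠G(j160) = − (49.02° + 90.00°) = -139.02°

-139.0°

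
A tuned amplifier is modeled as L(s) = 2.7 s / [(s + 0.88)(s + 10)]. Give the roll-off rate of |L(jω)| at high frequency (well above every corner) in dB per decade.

With 1 zero and 2 poles, the high-frequency asymptotic slope is 20 × (1 − 2) = -20 dB/decade.

-20 dB/decade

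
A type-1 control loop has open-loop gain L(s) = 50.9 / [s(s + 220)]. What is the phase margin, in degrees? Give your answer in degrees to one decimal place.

Gain crossover: |L(jω)| = 1 at ω ≈ 0.231 rad/sec.
∠L(j0.231) = −90° − arctan(0.231/220) ≈ -90.06°
PM = 180° + (-90.06°) = 89.94°

89.9°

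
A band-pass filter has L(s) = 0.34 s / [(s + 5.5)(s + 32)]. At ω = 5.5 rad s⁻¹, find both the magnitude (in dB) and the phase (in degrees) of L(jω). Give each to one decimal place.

|L| = -42.6 dB, ∠L = 35.2°

|j5.5| = 5.5
|j5.5 + 5.5| = √(5.5² + 5.5²) = 7.778
|j5.5 + 32| = √(5.5² + 32²) = 32.47
|L(j5.5)| = 0.34 × 5.5 / (7.778 × 32.47) = 0.0074044
20 log₁₀(0.0074044) = -42.61 dB
∠(j5.5) = 90.00°
∠(j5.5 + 5.5) = arctan(5.5/5.5) = 45.00°
∠(j5.5 + 32) = arctan(5.5/32) = 9.75°
∠L(j5.5) = 90.00° − (45.00° + 9.75°) = 35.25°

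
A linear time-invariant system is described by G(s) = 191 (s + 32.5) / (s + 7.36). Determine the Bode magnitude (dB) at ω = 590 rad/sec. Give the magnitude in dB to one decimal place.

|j590 + 32.5| = √(590² + 32.5²) = 590.9
|j590 + 7.36| = √(590² + 7.36²) = 590
|G(j590)| = 191 × 590.9 / 590 = 191.27
20 log₁₀(191.27) = 45.63 dB

45.6 dB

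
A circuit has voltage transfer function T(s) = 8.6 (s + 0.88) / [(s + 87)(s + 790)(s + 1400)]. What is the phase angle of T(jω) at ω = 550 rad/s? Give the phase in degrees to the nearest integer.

∠(j550 + 0.88) = arctan(550/0.88) = 89.91°
∠(j550 + 87) = arctan(550/87) = 81.01°
∠(j550 + 790) = arctan(550/790) = 34.85°
∠(j550 + 1400) = arctan(550/1400) = 21.45°
∠T(j550) = 89.91° − (81.01° + 34.85° + 21.45°) = -47.40°

-47°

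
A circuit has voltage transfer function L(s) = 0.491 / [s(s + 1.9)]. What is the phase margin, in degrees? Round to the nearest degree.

Gain crossover: |L(jω)| = 1 at ω ≈ 0.256 rad/s.
∠L(j0.256) = −90° − arctan(0.256/1.9) ≈ -97.68°
PM = 180° + (-97.68°) = 82.32°

82 deg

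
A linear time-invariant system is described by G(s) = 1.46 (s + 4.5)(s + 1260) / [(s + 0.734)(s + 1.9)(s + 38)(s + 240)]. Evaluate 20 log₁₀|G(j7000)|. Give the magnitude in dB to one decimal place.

-150.4 dB

|j7000 + 4.5| = √(7000² + 4.5²) = 7000
|j7000 + 1260| = √(7000² + 1260²) = 7112
|j7000 + 0.734| = √(7000² + 0.734²) = 7000
|j7000 + 1.9| = √(7000² + 1.9²) = 7000
|j7000 + 38| = √(7000² + 38²) = 7000
|j7000 + 240| = √(7000² + 240²) = 7004
|G(j7000)| = 1.46 × 7000 × 7112 / (7000 × 7000 × 7000 × 7004) = 3.0257e-08
20 log₁₀(3.0257e-08) = -150.38 dB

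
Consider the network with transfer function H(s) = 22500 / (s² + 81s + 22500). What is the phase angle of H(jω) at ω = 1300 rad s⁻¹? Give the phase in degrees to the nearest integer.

-176°

∠[(j1300)² + 81(j1300) + 22500] = ∠[-1.6675e+06 + j1.053e+05] = 176.39°
∠H(j1300) = −176.39° = -176.39°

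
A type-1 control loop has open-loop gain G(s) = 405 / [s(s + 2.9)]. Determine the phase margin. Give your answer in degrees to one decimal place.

8.2°

Gain crossover: |G(jω)| = 1 at ω ≈ 20 rad/s.
∠G(j20) = −90° − arctan(20/2.9) ≈ -171.76°
PM = 180° + (-171.76°) = 8.24°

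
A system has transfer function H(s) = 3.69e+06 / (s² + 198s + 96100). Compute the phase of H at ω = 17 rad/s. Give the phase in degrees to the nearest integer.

-2 deg

∠[(j17)² + 198(j17) + 96100] = ∠[95811 + j3366] = 2.01°
∠H(j17) = −2.01° = -2.01°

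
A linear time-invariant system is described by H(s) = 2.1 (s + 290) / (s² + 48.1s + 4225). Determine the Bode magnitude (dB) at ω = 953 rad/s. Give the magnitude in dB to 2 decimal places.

|j953 + 290| = √(953² + 290²) = 996.1
|(j953)² + 48.1(j953) + 4225| = |-9.0398e+05 + j45839| = 9.051e+05
|H(j953)| = 2.1 × 996.1 / 9.051e+05 = 0.0023111
20 log₁₀(0.0023111) = -52.724 dB

-52.72 dB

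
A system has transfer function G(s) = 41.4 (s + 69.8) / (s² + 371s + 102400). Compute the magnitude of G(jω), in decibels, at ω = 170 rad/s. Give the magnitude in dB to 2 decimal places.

|j170 + 69.8| = √(170² + 69.8²) = 183.8
|(j170)² + 371(j170) + 102400| = |73500 + j63070| = 9.685e+04
|G(j170)| = 41.4 × 183.8 / 9.685e+04 = 0.078555
20 log₁₀(0.078555) = -22.096 dB

-22.10 dB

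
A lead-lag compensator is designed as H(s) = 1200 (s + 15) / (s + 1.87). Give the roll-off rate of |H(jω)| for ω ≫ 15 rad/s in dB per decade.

0 dB/decade

With 1 zero and 1 pole, the high-frequency asymptotic slope is 20 × (1 − 1) = 0 dB/decade.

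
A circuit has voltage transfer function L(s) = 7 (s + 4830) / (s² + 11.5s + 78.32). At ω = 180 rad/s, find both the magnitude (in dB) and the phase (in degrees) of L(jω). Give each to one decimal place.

|L| = 0.4 dB, ∠L = -174.2 deg

|j180 + 4830| = √(180² + 4830²) = 4833
|(j180)² + 11.5(j180) + 78.32| = |-32322 + j2070| = 3.239e+04
|L(j180)| = 7 × 4833 / 3.239e+04 = 1.0446
20 log₁₀(1.0446) = 0.38 dB
∠(j180 + 4830) = arctan(180/4830) = 2.13°
∠[(j180)² + 11.5(j180) + 78.32] = ∠[-32322 + j2070] = 176.34°
∠L(j180) = 2.13° − 176.34° = -174.20°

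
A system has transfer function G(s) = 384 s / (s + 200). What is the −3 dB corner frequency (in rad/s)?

200 rad/s

For a single-pole high-pass, the −3 dB point is at the pole: ω = 200 rad/s.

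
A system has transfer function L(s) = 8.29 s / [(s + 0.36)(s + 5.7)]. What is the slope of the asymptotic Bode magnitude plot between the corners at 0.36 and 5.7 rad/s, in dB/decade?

In this band the factors already past their corner are: 1 differentiator zero, pole at 0.36; net slope = 0 dB/decade.

0 dB/decade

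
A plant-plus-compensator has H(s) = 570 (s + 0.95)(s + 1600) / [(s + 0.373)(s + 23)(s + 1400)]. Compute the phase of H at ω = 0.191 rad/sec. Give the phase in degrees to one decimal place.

∠(j0.191 + 0.95) = arctan(0.191/0.95) = 11.37°
∠(j0.191 + 1600) = arctan(0.191/1600) = 0.01°
∠(j0.191 + 0.373) = arctan(0.191/0.373) = 27.12°
∠(j0.191 + 23) = arctan(0.191/23) = 0.48°
∠(j0.191 + 1400) = arctan(0.191/1400) = 0.01°
∠H(j0.191) = 11.37° + 0.01° − (27.12° + 0.48° + 0.01°) = -16.22°

-16.2°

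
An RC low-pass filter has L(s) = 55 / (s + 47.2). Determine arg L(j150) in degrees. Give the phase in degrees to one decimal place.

∠(j150 + 47.2) = arctan(150/47.2) = 72.53°
∠L(j150) = −72.53° = -72.53°

-72.5 deg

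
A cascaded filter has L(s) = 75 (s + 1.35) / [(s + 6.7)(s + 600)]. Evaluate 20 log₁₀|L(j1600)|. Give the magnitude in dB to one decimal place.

-27.2 dB

|j1600 + 1.35| = √(1600² + 1.35²) = 1600
|j1600 + 6.7| = √(1600² + 6.7²) = 1600
|j1600 + 600| = √(1600² + 600²) = 1709
|L(j1600)| = 75 × 1600 / (1600 × 1709) = 0.04389
20 log₁₀(0.04389) = -27.15 dB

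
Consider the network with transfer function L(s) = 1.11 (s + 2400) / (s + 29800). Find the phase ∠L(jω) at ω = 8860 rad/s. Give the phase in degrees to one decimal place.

58.3 deg

∠(j8860 + 2400) = arctan(8860/2400) = 74.84°
∠(j8860 + 29800) = arctan(8860/29800) = 16.56°
∠L(j8860) = 74.84° − 16.56° = 58.29°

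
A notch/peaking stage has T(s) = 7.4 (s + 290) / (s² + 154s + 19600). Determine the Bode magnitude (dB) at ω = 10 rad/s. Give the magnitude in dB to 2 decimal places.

-19.19 dB

|j10 + 290| = √(10² + 290²) = 290.2
|(j10)² + 154(j10) + 19600| = |19500 + j1540| = 1.956e+04
|T(j10)| = 7.4 × 290.2 / 1.956e+04 = 0.10977
20 log₁₀(0.10977) = -19.190 dB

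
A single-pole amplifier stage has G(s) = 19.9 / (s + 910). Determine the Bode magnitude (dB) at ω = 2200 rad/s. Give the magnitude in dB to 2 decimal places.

-41.56 dB

|j2200 + 910| = √(2200² + 910²) = 2381
|G(j2200)| = 19.9 / 2381 = 0.0083586
20 log₁₀(0.0083586) = -41.557 dB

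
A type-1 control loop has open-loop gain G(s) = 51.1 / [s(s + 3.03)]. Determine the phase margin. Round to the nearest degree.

24°

Gain crossover: |G(jω)| = 1 at ω ≈ 6.83 rad/sec.
∠G(j6.83) = −90° − arctan(6.83/3.03) ≈ -156.09°
PM = 180° + (-156.09°) = 23.91°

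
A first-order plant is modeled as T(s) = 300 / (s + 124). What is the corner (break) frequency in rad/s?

124 rad/s

The single real pole at s = −124 gives a corner at ω = 124 rad/s.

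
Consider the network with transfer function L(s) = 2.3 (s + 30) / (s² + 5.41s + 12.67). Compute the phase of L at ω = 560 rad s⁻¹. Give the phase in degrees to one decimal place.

-92.5°

∠(j560 + 30) = arctan(560/30) = 86.93°
∠[(j560)² + 5.41(j560) + 12.67] = ∠[-3.1359e+05 + j3029.6] = 179.45°
∠L(j560) = 86.93° − 179.45° = -92.51°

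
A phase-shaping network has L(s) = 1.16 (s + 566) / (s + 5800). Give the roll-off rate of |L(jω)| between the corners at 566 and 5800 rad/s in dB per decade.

20 dB/decade

In this band the factors already past their corner are: zero at 566; net slope = 20 dB/decade.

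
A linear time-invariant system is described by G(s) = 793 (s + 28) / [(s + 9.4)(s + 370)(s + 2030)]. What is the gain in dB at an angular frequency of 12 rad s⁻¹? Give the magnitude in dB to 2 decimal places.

|j12 + 28| = √(12² + 28²) = 30.46
|j12 + 9.4| = √(12² + 9.4²) = 15.24
|j12 + 370| = √(12² + 370²) = 370.2
|j12 + 2030| = √(12² + 2030²) = 2030
|G(j12)| = 793 × 30.46 / (15.24 × 370.2 × 2030) = 0.0021088
20 log₁₀(0.0021088) = -53.519 dB

-53.52 dB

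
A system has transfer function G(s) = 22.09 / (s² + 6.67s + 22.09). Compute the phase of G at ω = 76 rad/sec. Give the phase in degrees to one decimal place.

∠[(j76)² + 6.67(j76) + 22.09] = ∠[-5753.9 + j506.92] = 174.97°
∠G(j76) = −174.97° = -174.97°

-175.0 deg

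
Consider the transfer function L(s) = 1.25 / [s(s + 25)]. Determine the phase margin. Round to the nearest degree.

90°

Gain crossover: |L(jω)| = 1 at ω ≈ 0.05 rad/sec.
∠L(j0.05) = −90° − arctan(0.05/25) ≈ -90.11°
PM = 180° + (-90.11°) = 89.89°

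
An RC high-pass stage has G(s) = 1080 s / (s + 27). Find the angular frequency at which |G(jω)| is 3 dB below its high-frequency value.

27 rad/s

For a single-pole high-pass, the −3 dB point is at the pole: ω = 27 rad/s.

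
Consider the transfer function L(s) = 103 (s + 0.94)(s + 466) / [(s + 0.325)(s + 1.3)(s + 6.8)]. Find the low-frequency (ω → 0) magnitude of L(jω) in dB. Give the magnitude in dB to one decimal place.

L(0) = 103 × 0.94 × 466 / (0.325 × 1.3 × 6.8) = 15704
20 log₁₀(15704) = 83.92 dB

83.9 dB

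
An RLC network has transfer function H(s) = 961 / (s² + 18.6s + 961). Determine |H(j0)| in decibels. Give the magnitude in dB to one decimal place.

0.0 dB

H(0) = 961 / 961 = 1
20 log₁₀(1) = 0.00 dB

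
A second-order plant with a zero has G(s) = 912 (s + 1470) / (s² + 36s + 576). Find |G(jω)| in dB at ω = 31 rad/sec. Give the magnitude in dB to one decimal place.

61.1 dB

|j31 + 1470| = √(31² + 1470²) = 1470
|(j31)² + 36(j31) + 576| = |-385 + j1116| = 1181
|G(j31)| = 912 × 1470 / 1181 = 1135.9
20 log₁₀(1135.9) = 61.11 dB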